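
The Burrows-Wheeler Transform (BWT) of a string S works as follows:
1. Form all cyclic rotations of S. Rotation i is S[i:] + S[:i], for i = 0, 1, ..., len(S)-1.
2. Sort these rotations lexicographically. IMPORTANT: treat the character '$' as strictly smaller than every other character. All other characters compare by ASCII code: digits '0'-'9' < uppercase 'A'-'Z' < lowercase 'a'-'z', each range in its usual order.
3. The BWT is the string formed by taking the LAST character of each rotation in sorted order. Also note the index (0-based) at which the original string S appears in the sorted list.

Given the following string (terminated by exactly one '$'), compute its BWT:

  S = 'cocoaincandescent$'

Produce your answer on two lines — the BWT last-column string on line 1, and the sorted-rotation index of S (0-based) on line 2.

All 18 rotations (rotation i = S[i:]+S[:i]):
  rot[0] = cocoaincandescent$
  rot[1] = ocoaincandescent$c
  rot[2] = coaincandescent$co
  rot[3] = oaincandescent$coc
  rot[4] = aincandescent$coco
  rot[5] = incandescent$cocoa
  rot[6] = ncandescent$cocoai
  rot[7] = candescent$cocoain
  rot[8] = andescent$cocoainc
  rot[9] = ndescent$cocoainca
  rot[10] = descent$cocoaincan
  rot[11] = escent$cocoaincand
  rot[12] = scent$cocoaincande
  rot[13] = cent$cocoaincandes
  rot[14] = ent$cocoaincandesc
  rot[15] = nt$cocoaincandesce
  rot[16] = t$cocoaincandescen
  rot[17] = $cocoaincandescent
Sorted (with $ < everything):
  sorted[0] = $cocoaincandescent  (last char: 't')
  sorted[1] = aincandescent$coco  (last char: 'o')
  sorted[2] = andescent$cocoainc  (last char: 'c')
  sorted[3] = candescent$cocoain  (last char: 'n')
  sorted[4] = cent$cocoaincandes  (last char: 's')
  sorted[5] = coaincandescent$co  (last char: 'o')
  sorted[6] = cocoaincandescent$  (last char: '$')
  sorted[7] = descent$cocoaincan  (last char: 'n')
  sorted[8] = ent$cocoaincandesc  (last char: 'c')
  sorted[9] = escent$cocoaincand  (last char: 'd')
  sorted[10] = incandescent$cocoa  (last char: 'a')
  sorted[11] = ncandescent$cocoai  (last char: 'i')
  sorted[12] = ndescent$cocoainca  (last char: 'a')
  sorted[13] = nt$cocoaincandesce  (last char: 'e')
  sorted[14] = oaincandescent$coc  (last char: 'c')
  sorted[15] = ocoaincandescent$c  (last char: 'c')
  sorted[16] = scent$cocoaincande  (last char: 'e')
  sorted[17] = t$cocoaincandescen  (last char: 'n')
Last column: tocnso$ncdaiaeccen
Original string S is at sorted index 6

Answer: tocnso$ncdaiaeccen
6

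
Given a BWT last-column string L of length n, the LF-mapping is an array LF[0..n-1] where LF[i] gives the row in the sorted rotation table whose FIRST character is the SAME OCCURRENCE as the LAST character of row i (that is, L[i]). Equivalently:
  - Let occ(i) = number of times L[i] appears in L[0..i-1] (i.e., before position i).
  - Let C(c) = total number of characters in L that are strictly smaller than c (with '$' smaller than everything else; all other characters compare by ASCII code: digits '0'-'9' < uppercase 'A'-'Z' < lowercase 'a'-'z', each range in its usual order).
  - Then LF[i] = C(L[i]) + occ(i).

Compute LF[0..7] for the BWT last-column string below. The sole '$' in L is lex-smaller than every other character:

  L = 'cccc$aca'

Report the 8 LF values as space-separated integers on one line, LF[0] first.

Answer: 3 4 5 6 0 1 7 2

Derivation:
Char counts: '$':1, 'a':2, 'c':5
C (first-col start): C('$')=0, C('a')=1, C('c')=3
L[0]='c': occ=0, LF[0]=C('c')+0=3+0=3
L[1]='c': occ=1, LF[1]=C('c')+1=3+1=4
L[2]='c': occ=2, LF[2]=C('c')+2=3+2=5
L[3]='c': occ=3, LF[3]=C('c')+3=3+3=6
L[4]='$': occ=0, LF[4]=C('$')+0=0+0=0
L[5]='a': occ=0, LF[5]=C('a')+0=1+0=1
L[6]='c': occ=4, LF[6]=C('c')+4=3+4=7
L[7]='a': occ=1, LF[7]=C('a')+1=1+1=2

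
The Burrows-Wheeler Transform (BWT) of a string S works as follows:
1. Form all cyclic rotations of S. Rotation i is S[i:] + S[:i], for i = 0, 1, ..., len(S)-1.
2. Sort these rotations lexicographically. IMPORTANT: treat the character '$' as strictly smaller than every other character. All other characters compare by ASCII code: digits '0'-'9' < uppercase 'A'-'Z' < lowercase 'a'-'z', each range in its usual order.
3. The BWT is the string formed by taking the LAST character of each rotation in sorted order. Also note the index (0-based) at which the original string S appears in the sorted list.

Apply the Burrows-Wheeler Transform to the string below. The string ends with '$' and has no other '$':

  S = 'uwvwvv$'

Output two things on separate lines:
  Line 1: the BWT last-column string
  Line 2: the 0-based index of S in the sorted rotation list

Answer: v$vwwvu
1

Derivation:
All 7 rotations (rotation i = S[i:]+S[:i]):
  rot[0] = uwvwvv$
  rot[1] = wvwvv$u
  rot[2] = vwvv$uw
  rot[3] = wvv$uwv
  rot[4] = vv$uwvw
  rot[5] = v$uwvwv
  rot[6] = $uwvwvv
Sorted (with $ < everything):
  sorted[0] = $uwvwvv  (last char: 'v')
  sorted[1] = uwvwvv$  (last char: '$')
  sorted[2] = v$uwvwv  (last char: 'v')
  sorted[3] = vv$uwvw  (last char: 'w')
  sorted[4] = vwvv$uw  (last char: 'w')
  sorted[5] = wvv$uwv  (last char: 'v')
  sorted[6] = wvwvv$u  (last char: 'u')
Last column: v$vwwvu
Original string S is at sorted index 1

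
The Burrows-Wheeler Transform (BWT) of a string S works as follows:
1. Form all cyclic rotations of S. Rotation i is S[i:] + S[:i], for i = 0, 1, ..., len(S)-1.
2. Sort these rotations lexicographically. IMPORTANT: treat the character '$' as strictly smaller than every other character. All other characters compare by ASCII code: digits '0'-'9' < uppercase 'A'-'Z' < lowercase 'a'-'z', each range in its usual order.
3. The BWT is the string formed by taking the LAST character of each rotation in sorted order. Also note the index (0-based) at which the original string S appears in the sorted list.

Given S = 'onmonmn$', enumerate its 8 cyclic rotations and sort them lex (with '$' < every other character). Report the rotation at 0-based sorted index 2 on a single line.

Answer: monmn$on

Derivation:
All 8 rotations (rotation i = S[i:]+S[:i]):
  rot[0] = onmonmn$
  rot[1] = nmonmn$o
  rot[2] = monmn$on
  rot[3] = onmn$onm
  rot[4] = nmn$onmo
  rot[5] = mn$onmon
  rot[6] = n$onmonm
  rot[7] = $onmonmn
Sorted (with $ < everything):
  sorted[0] = $onmonmn
  sorted[1] = mn$onmon
  sorted[2] = monmn$on
  sorted[3] = n$onmonm
  sorted[4] = nmn$onmo
  sorted[5] = nmonmn$o
  sorted[6] = onmn$onm
  sorted[7] = onmonmn$
sorted[2] = monmn$on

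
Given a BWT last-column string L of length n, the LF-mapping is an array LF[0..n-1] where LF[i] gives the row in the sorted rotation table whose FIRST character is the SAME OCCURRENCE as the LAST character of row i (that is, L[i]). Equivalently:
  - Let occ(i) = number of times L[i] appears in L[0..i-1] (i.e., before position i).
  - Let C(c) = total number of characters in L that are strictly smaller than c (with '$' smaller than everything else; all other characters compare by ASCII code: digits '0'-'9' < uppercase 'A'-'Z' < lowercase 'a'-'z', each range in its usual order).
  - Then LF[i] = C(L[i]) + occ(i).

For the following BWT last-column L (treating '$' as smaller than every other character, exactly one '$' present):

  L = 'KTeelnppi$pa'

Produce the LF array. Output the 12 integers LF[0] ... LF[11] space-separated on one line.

Char counts: '$':1, 'K':1, 'T':1, 'a':1, 'e':2, 'i':1, 'l':1, 'n':1, 'p':3
C (first-col start): C('$')=0, C('K')=1, C('T')=2, C('a')=3, C('e')=4, C('i')=6, C('l')=7, C('n')=8, C('p')=9
L[0]='K': occ=0, LF[0]=C('K')+0=1+0=1
L[1]='T': occ=0, LF[1]=C('T')+0=2+0=2
L[2]='e': occ=0, LF[2]=C('e')+0=4+0=4
L[3]='e': occ=1, LF[3]=C('e')+1=4+1=5
L[4]='l': occ=0, LF[4]=C('l')+0=7+0=7
L[5]='n': occ=0, LF[5]=C('n')+0=8+0=8
L[6]='p': occ=0, LF[6]=C('p')+0=9+0=9
L[7]='p': occ=1, LF[7]=C('p')+1=9+1=10
L[8]='i': occ=0, LF[8]=C('i')+0=6+0=6
L[9]='$': occ=0, LF[9]=C('$')+0=0+0=0
L[10]='p': occ=2, LF[10]=C('p')+2=9+2=11
L[11]='a': occ=0, LF[11]=C('a')+0=3+0=3

Answer: 1 2 4 5 7 8 9 10 6 0 11 3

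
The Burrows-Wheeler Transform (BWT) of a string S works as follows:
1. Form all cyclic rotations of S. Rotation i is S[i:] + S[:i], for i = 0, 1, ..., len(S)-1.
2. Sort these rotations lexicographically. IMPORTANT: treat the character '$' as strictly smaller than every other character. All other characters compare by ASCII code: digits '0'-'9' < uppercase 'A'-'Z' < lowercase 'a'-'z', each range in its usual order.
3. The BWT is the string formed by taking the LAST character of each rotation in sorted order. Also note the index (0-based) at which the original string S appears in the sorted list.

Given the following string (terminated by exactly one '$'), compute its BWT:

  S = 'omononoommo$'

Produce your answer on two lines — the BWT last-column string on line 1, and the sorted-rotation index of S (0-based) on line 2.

Answer: oomooomo$mnn
8

Derivation:
All 12 rotations (rotation i = S[i:]+S[:i]):
  rot[0] = omononoommo$
  rot[1] = mononoommo$o
  rot[2] = ononoommo$om
  rot[3] = nonoommo$omo
  rot[4] = onoommo$omon
  rot[5] = noommo$omono
  rot[6] = oommo$omonon
  rot[7] = ommo$omonono
  rot[8] = mmo$omononoo
  rot[9] = mo$omononoom
  rot[10] = o$omononoomm
  rot[11] = $omononoommo
Sorted (with $ < everything):
  sorted[0] = $omononoommo  (last char: 'o')
  sorted[1] = mmo$omononoo  (last char: 'o')
  sorted[2] = mo$omononoom  (last char: 'm')
  sorted[3] = mononoommo$o  (last char: 'o')
  sorted[4] = nonoommo$omo  (last char: 'o')
  sorted[5] = noommo$omono  (last char: 'o')
  sorted[6] = o$omononoomm  (last char: 'm')
  sorted[7] = ommo$omonono  (last char: 'o')
  sorted[8] = omononoommo$  (last char: '$')
  sorted[9] = ononoommo$om  (last char: 'm')
  sorted[10] = onoommo$omon  (last char: 'n')
  sorted[11] = oommo$omonon  (last char: 'n')
Last column: oomooomo$mnn
Original string S is at sorted index 8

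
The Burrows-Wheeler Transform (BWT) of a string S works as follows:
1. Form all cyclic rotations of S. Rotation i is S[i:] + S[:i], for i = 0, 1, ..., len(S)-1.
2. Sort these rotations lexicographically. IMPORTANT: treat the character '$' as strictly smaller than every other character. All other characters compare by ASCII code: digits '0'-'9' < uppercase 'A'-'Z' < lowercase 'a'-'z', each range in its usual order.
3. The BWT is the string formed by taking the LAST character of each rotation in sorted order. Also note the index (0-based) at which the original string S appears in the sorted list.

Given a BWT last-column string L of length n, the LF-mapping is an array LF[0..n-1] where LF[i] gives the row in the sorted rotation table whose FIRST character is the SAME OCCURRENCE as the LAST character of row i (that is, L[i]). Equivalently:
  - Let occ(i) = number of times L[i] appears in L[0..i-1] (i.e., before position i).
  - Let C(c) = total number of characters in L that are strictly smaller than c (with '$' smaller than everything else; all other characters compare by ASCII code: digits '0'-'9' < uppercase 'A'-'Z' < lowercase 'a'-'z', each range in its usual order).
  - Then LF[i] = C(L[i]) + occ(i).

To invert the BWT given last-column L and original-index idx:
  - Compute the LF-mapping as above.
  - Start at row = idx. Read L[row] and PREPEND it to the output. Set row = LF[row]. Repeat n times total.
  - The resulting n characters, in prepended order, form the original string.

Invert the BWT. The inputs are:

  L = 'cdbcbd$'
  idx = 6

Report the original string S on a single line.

Answer: ddbbcc$

Derivation:
LF mapping: 3 5 1 4 2 6 0
Walk LF starting at row 6, prepending L[row]:
  step 1: row=6, L[6]='$', prepend. Next row=LF[6]=0
  step 2: row=0, L[0]='c', prepend. Next row=LF[0]=3
  step 3: row=3, L[3]='c', prepend. Next row=LF[3]=4
  step 4: row=4, L[4]='b', prepend. Next row=LF[4]=2
  step 5: row=2, L[2]='b', prepend. Next row=LF[2]=1
  step 6: row=1, L[1]='d', prepend. Next row=LF[1]=5
  step 7: row=5, L[5]='d', prepend. Next row=LF[5]=6
Reversed output: ddbbcc$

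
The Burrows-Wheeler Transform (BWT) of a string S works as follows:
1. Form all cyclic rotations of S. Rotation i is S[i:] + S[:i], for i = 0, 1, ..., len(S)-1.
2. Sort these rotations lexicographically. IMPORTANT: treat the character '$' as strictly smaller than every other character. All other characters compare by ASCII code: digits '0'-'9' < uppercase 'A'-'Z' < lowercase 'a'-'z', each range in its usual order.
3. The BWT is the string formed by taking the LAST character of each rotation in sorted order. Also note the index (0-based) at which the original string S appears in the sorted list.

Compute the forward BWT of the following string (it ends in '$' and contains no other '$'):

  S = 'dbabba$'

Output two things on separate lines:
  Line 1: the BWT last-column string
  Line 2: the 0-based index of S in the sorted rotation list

All 7 rotations (rotation i = S[i:]+S[:i]):
  rot[0] = dbabba$
  rot[1] = babba$d
  rot[2] = abba$db
  rot[3] = bba$dba
  rot[4] = ba$dbab
  rot[5] = a$dbabb
  rot[6] = $dbabba
Sorted (with $ < everything):
  sorted[0] = $dbabba  (last char: 'a')
  sorted[1] = a$dbabb  (last char: 'b')
  sorted[2] = abba$db  (last char: 'b')
  sorted[3] = ba$dbab  (last char: 'b')
  sorted[4] = babba$d  (last char: 'd')
  sorted[5] = bba$dba  (last char: 'a')
  sorted[6] = dbabba$  (last char: '$')
Last column: abbbda$
Original string S is at sorted index 6

Answer: abbbda$
6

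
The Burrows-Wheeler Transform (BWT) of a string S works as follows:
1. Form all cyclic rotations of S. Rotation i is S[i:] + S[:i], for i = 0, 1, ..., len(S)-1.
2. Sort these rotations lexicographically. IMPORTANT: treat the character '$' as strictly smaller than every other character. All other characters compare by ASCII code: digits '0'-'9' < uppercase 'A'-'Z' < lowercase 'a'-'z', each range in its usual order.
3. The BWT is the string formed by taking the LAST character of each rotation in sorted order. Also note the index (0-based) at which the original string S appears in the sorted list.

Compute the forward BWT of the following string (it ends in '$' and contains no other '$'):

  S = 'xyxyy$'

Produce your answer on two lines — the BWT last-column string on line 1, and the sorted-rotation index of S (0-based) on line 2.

Answer: y$yyxx
1

Derivation:
All 6 rotations (rotation i = S[i:]+S[:i]):
  rot[0] = xyxyy$
  rot[1] = yxyy$x
  rot[2] = xyy$xy
  rot[3] = yy$xyx
  rot[4] = y$xyxy
  rot[5] = $xyxyy
Sorted (with $ < everything):
  sorted[0] = $xyxyy  (last char: 'y')
  sorted[1] = xyxyy$  (last char: '$')
  sorted[2] = xyy$xy  (last char: 'y')
  sorted[3] = y$xyxy  (last char: 'y')
  sorted[4] = yxyy$x  (last char: 'x')
  sorted[5] = yy$xyx  (last char: 'x')
Last column: y$yyxx
Original string S is at sorted index 1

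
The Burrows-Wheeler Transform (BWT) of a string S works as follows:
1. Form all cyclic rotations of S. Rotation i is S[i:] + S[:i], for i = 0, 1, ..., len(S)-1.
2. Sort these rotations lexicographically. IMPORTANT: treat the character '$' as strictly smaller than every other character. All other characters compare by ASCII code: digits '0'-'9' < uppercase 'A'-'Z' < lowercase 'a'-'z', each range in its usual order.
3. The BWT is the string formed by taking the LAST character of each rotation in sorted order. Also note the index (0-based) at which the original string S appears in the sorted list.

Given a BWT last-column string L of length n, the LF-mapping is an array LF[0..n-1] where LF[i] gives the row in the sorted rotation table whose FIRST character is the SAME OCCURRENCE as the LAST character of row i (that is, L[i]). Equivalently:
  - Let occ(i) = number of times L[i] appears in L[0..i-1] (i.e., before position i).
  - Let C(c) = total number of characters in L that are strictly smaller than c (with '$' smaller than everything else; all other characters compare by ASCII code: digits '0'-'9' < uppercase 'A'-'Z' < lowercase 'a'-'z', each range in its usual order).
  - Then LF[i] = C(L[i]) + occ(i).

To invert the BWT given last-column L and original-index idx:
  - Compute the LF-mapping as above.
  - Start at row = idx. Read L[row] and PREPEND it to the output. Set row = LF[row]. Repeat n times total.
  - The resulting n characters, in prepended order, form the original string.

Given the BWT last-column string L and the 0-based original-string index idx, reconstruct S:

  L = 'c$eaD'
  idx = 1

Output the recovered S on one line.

LF mapping: 3 0 4 2 1
Walk LF starting at row 1, prepending L[row]:
  step 1: row=1, L[1]='$', prepend. Next row=LF[1]=0
  step 2: row=0, L[0]='c', prepend. Next row=LF[0]=3
  step 3: row=3, L[3]='a', prepend. Next row=LF[3]=2
  step 4: row=2, L[2]='e', prepend. Next row=LF[2]=4
  step 5: row=4, L[4]='D', prepend. Next row=LF[4]=1
Reversed output: Deac$

Answer: Deac$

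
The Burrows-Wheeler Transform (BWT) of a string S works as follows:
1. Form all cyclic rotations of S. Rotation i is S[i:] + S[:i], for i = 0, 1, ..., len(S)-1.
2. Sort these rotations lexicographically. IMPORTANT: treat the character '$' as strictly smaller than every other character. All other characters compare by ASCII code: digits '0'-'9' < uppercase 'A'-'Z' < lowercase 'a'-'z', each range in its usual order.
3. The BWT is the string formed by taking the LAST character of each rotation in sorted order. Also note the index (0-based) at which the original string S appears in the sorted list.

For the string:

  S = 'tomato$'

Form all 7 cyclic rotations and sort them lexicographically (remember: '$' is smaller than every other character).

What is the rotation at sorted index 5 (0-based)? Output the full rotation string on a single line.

Answer: to$toma

Derivation:
All 7 rotations (rotation i = S[i:]+S[:i]):
  rot[0] = tomato$
  rot[1] = omato$t
  rot[2] = mato$to
  rot[3] = ato$tom
  rot[4] = to$toma
  rot[5] = o$tomat
  rot[6] = $tomato
Sorted (with $ < everything):
  sorted[0] = $tomato
  sorted[1] = ato$tom
  sorted[2] = mato$to
  sorted[3] = o$tomat
  sorted[4] = omato$t
  sorted[5] = to$toma
  sorted[6] = tomato$
sorted[5] = to$toma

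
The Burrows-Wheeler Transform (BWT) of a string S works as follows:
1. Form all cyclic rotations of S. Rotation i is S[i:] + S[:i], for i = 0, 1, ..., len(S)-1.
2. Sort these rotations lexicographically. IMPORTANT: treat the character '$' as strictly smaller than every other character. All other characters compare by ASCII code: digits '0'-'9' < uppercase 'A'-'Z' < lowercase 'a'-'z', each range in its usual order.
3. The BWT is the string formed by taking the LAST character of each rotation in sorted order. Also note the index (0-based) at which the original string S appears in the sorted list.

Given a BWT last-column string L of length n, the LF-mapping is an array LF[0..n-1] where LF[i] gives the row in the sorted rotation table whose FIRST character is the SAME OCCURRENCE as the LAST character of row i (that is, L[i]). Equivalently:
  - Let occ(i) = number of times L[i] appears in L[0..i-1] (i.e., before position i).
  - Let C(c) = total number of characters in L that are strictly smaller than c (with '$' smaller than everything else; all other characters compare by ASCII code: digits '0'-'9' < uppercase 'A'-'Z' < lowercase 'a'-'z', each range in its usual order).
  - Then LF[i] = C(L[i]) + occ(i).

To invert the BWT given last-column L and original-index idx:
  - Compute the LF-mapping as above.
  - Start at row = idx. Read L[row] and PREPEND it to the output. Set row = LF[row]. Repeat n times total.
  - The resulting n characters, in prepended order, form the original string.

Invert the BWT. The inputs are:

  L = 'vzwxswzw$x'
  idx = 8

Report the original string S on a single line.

Answer: zswwxzxwv$

Derivation:
LF mapping: 2 8 3 6 1 4 9 5 0 7
Walk LF starting at row 8, prepending L[row]:
  step 1: row=8, L[8]='$', prepend. Next row=LF[8]=0
  step 2: row=0, L[0]='v', prepend. Next row=LF[0]=2
  step 3: row=2, L[2]='w', prepend. Next row=LF[2]=3
  step 4: row=3, L[3]='x', prepend. Next row=LF[3]=6
  step 5: row=6, L[6]='z', prepend. Next row=LF[6]=9
  step 6: row=9, L[9]='x', prepend. Next row=LF[9]=7
  step 7: row=7, L[7]='w', prepend. Next row=LF[7]=5
  step 8: row=5, L[5]='w', prepend. Next row=LF[5]=4
  step 9: row=4, L[4]='s', prepend. Next row=LF[4]=1
  step 10: row=1, L[1]='z', prepend. Next row=LF[1]=8
Reversed output: zswwxzxwv$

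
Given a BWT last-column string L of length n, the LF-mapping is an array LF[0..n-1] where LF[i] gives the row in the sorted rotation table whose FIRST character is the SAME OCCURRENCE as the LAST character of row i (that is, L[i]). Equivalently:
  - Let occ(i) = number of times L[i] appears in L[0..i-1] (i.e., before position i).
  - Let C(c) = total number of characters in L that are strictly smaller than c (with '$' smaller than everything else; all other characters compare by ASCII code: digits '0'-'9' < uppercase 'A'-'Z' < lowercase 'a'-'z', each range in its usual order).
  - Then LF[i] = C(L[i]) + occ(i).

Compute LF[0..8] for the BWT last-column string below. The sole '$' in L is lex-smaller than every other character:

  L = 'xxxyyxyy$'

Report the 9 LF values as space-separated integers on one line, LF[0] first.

Answer: 1 2 3 5 6 4 7 8 0

Derivation:
Char counts: '$':1, 'x':4, 'y':4
C (first-col start): C('$')=0, C('x')=1, C('y')=5
L[0]='x': occ=0, LF[0]=C('x')+0=1+0=1
L[1]='x': occ=1, LF[1]=C('x')+1=1+1=2
L[2]='x': occ=2, LF[2]=C('x')+2=1+2=3
L[3]='y': occ=0, LF[3]=C('y')+0=5+0=5
L[4]='y': occ=1, LF[4]=C('y')+1=5+1=6
L[5]='x': occ=3, LF[5]=C('x')+3=1+3=4
L[6]='y': occ=2, LF[6]=C('y')+2=5+2=7
L[7]='y': occ=3, LF[7]=C('y')+3=5+3=8
L[8]='$': occ=0, LF[8]=C('$')+0=0+0=0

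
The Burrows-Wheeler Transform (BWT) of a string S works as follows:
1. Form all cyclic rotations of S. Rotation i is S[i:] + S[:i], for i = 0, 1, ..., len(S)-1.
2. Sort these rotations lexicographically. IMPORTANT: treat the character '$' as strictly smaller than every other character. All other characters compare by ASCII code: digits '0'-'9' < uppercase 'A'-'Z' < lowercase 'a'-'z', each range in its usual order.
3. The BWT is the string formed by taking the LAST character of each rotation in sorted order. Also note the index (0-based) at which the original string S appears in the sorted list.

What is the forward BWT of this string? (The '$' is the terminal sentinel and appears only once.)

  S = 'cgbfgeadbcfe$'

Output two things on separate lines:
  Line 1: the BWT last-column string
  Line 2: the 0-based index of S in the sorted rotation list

All 13 rotations (rotation i = S[i:]+S[:i]):
  rot[0] = cgbfgeadbcfe$
  rot[1] = gbfgeadbcfe$c
  rot[2] = bfgeadbcfe$cg
  rot[3] = fgeadbcfe$cgb
  rot[4] = geadbcfe$cgbf
  rot[5] = eadbcfe$cgbfg
  rot[6] = adbcfe$cgbfge
  rot[7] = dbcfe$cgbfgea
  rot[8] = bcfe$cgbfgead
  rot[9] = cfe$cgbfgeadb
  rot[10] = fe$cgbfgeadbc
  rot[11] = e$cgbfgeadbcf
  rot[12] = $cgbfgeadbcfe
Sorted (with $ < everything):
  sorted[0] = $cgbfgeadbcfe  (last char: 'e')
  sorted[1] = adbcfe$cgbfge  (last char: 'e')
  sorted[2] = bcfe$cgbfgead  (last char: 'd')
  sorted[3] = bfgeadbcfe$cg  (last char: 'g')
  sorted[4] = cfe$cgbfgeadb  (last char: 'b')
  sorted[5] = cgbfgeadbcfe$  (last char: '$')
  sorted[6] = dbcfe$cgbfgea  (last char: 'a')
  sorted[7] = e$cgbfgeadbcf  (last char: 'f')
  sorted[8] = eadbcfe$cgbfg  (last char: 'g')
  sorted[9] = fe$cgbfgeadbc  (last char: 'c')
  sorted[10] = fgeadbcfe$cgb  (last char: 'b')
  sorted[11] = gbfgeadbcfe$c  (last char: 'c')
  sorted[12] = geadbcfe$cgbf  (last char: 'f')
Last column: eedgb$afgcbcf
Original string S is at sorted index 5

Answer: eedgb$afgcbcf
5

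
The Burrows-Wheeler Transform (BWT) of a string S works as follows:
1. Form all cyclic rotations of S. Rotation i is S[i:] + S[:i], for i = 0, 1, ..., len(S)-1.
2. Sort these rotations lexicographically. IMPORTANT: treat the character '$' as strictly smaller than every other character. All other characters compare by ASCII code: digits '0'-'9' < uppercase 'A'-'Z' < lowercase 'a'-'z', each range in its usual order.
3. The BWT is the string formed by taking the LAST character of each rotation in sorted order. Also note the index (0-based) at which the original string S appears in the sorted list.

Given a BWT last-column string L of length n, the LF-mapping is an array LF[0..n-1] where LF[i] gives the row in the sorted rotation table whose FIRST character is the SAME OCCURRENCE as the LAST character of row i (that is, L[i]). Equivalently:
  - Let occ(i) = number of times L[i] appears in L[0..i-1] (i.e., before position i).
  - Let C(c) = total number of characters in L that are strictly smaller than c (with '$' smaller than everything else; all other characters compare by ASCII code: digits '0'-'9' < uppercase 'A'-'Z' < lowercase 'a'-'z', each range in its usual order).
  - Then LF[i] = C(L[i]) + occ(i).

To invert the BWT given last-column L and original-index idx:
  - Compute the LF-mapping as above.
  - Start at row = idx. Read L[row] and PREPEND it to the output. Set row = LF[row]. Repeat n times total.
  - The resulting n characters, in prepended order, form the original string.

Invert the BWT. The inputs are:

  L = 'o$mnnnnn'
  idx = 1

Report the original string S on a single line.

Answer: mnnnnno$

Derivation:
LF mapping: 7 0 1 2 3 4 5 6
Walk LF starting at row 1, prepending L[row]:
  step 1: row=1, L[1]='$', prepend. Next row=LF[1]=0
  step 2: row=0, L[0]='o', prepend. Next row=LF[0]=7
  step 3: row=7, L[7]='n', prepend. Next row=LF[7]=6
  step 4: row=6, L[6]='n', prepend. Next row=LF[6]=5
  step 5: row=5, L[5]='n', prepend. Next row=LF[5]=4
  step 6: row=4, L[4]='n', prepend. Next row=LF[4]=3
  step 7: row=3, L[3]='n', prepend. Next row=LF[3]=2
  step 8: row=2, L[2]='m', prepend. Next row=LF[2]=1
Reversed output: mnnnnno$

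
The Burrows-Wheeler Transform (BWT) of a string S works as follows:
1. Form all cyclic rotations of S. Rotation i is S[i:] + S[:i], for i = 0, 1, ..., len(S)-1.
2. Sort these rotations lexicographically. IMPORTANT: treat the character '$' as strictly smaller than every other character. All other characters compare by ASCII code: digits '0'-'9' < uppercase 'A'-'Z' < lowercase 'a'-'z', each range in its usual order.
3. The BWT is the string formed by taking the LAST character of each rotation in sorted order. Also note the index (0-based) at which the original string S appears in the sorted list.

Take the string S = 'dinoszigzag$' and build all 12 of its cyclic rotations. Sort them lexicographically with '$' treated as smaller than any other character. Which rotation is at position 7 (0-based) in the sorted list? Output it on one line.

Answer: noszigzag$di

Derivation:
All 12 rotations (rotation i = S[i:]+S[:i]):
  rot[0] = dinoszigzag$
  rot[1] = inoszigzag$d
  rot[2] = noszigzag$di
  rot[3] = oszigzag$din
  rot[4] = szigzag$dino
  rot[5] = zigzag$dinos
  rot[6] = igzag$dinosz
  rot[7] = gzag$dinoszi
  rot[8] = zag$dinoszig
  rot[9] = ag$dinoszigz
  rot[10] = g$dinoszigza
  rot[11] = $dinoszigzag
Sorted (with $ < everything):
  sorted[0] = $dinoszigzag
  sorted[1] = ag$dinoszigz
  sorted[2] = dinoszigzag$
  sorted[3] = g$dinoszigza
  sorted[4] = gzag$dinoszi
  sorted[5] = igzag$dinosz
  sorted[6] = inoszigzag$d
  sorted[7] = noszigzag$di
  sorted[8] = oszigzag$din
  sorted[9] = szigzag$dino
  sorted[10] = zag$dinoszig
  sorted[11] = zigzag$dinos
sorted[7] = noszigzag$di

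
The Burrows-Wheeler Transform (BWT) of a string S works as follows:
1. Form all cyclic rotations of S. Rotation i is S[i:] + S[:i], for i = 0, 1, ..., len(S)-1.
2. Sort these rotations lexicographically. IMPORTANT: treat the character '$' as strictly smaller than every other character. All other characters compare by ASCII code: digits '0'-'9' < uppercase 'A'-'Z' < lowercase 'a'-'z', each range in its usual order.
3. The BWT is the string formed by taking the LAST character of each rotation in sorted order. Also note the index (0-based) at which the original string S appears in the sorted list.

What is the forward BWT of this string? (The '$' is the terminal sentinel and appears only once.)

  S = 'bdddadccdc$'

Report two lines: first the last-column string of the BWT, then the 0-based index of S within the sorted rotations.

Answer: cd$ddcdcadb
2

Derivation:
All 11 rotations (rotation i = S[i:]+S[:i]):
  rot[0] = bdddadccdc$
  rot[1] = dddadccdc$b
  rot[2] = ddadccdc$bd
  rot[3] = dadccdc$bdd
  rot[4] = adccdc$bddd
  rot[5] = dccdc$bddda
  rot[6] = ccdc$bdddad
  rot[7] = cdc$bdddadc
  rot[8] = dc$bdddadcc
  rot[9] = c$bdddadccd
  rot[10] = $bdddadccdc
Sorted (with $ < everything):
  sorted[0] = $bdddadccdc  (last char: 'c')
  sorted[1] = adccdc$bddd  (last char: 'd')
  sorted[2] = bdddadccdc$  (last char: '$')
  sorted[3] = c$bdddadccd  (last char: 'd')
  sorted[4] = ccdc$bdddad  (last char: 'd')
  sorted[5] = cdc$bdddadc  (last char: 'c')
  sorted[6] = dadccdc$bdd  (last char: 'd')
  sorted[7] = dc$bdddadcc  (last char: 'c')
  sorted[8] = dccdc$bddda  (last char: 'a')
  sorted[9] = ddadccdc$bd  (last char: 'd')
  sorted[10] = dddadccdc$b  (last char: 'b')
Last column: cd$ddcdcadb
Original string S is at sorted index 2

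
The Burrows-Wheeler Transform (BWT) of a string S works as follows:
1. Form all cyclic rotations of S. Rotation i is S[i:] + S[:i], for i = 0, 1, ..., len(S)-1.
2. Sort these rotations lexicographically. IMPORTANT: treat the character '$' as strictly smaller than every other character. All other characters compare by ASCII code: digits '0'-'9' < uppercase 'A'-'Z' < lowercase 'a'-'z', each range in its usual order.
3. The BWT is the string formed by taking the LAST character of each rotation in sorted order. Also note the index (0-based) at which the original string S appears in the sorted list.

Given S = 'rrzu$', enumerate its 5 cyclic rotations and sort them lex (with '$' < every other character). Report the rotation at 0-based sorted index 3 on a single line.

All 5 rotations (rotation i = S[i:]+S[:i]):
  rot[0] = rrzu$
  rot[1] = rzu$r
  rot[2] = zu$rr
  rot[3] = u$rrz
  rot[4] = $rrzu
Sorted (with $ < everything):
  sorted[0] = $rrzu
  sorted[1] = rrzu$
  sorted[2] = rzu$r
  sorted[3] = u$rrz
  sorted[4] = zu$rr
sorted[3] = u$rrz

Answer: u$rrz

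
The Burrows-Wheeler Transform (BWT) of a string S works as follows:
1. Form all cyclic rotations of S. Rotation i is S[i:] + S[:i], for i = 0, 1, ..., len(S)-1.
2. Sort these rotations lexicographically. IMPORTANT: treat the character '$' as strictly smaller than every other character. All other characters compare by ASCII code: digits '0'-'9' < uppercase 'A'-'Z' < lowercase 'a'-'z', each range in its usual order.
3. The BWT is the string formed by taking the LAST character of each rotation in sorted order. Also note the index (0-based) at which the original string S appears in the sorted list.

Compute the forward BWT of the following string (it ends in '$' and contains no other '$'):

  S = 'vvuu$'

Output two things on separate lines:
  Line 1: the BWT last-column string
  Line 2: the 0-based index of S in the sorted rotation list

Answer: uuvv$
4

Derivation:
All 5 rotations (rotation i = S[i:]+S[:i]):
  rot[0] = vvuu$
  rot[1] = vuu$v
  rot[2] = uu$vv
  rot[3] = u$vvu
  rot[4] = $vvuu
Sorted (with $ < everything):
  sorted[0] = $vvuu  (last char: 'u')
  sorted[1] = u$vvu  (last char: 'u')
  sorted[2] = uu$vv  (last char: 'v')
  sorted[3] = vuu$v  (last char: 'v')
  sorted[4] = vvuu$  (last char: '$')
Last column: uuvv$
Original string S is at sorted index 4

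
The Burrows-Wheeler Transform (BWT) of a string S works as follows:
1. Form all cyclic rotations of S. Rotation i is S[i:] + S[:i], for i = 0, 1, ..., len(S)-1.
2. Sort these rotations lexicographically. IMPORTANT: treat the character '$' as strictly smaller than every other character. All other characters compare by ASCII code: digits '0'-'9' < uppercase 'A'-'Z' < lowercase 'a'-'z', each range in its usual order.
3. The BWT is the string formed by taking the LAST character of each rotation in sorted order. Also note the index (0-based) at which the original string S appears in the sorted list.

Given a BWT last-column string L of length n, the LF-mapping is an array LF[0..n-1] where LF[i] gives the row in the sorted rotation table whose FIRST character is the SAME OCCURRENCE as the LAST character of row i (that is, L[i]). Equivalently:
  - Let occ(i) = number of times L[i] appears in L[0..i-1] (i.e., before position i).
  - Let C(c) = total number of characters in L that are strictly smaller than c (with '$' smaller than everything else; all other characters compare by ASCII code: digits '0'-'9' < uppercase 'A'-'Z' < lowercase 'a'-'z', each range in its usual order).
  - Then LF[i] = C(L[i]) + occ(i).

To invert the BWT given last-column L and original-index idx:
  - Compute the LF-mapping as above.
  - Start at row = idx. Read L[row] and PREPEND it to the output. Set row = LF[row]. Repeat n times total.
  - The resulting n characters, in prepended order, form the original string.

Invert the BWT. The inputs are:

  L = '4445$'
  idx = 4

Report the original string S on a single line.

Answer: 5444$

Derivation:
LF mapping: 1 2 3 4 0
Walk LF starting at row 4, prepending L[row]:
  step 1: row=4, L[4]='$', prepend. Next row=LF[4]=0
  step 2: row=0, L[0]='4', prepend. Next row=LF[0]=1
  step 3: row=1, L[1]='4', prepend. Next row=LF[1]=2
  step 4: row=2, L[2]='4', prepend. Next row=LF[2]=3
  step 5: row=3, L[3]='5', prepend. Next row=LF[3]=4
Reversed output: 5444$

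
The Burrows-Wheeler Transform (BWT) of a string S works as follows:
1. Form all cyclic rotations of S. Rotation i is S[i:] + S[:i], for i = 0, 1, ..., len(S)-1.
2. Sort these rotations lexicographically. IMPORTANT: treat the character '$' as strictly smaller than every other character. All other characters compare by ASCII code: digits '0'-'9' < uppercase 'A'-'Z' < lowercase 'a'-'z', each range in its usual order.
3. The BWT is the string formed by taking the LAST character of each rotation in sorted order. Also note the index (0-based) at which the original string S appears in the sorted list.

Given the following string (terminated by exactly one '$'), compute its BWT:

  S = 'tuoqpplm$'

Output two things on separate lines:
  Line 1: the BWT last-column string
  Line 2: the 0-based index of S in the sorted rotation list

All 9 rotations (rotation i = S[i:]+S[:i]):
  rot[0] = tuoqpplm$
  rot[1] = uoqpplm$t
  rot[2] = oqpplm$tu
  rot[3] = qpplm$tuo
  rot[4] = pplm$tuoq
  rot[5] = plm$tuoqp
  rot[6] = lm$tuoqpp
  rot[7] = m$tuoqppl
  rot[8] = $tuoqpplm
Sorted (with $ < everything):
  sorted[0] = $tuoqpplm  (last char: 'm')
  sorted[1] = lm$tuoqpp  (last char: 'p')
  sorted[2] = m$tuoqppl  (last char: 'l')
  sorted[3] = oqpplm$tu  (last char: 'u')
  sorted[4] = plm$tuoqp  (last char: 'p')
  sorted[5] = pplm$tuoq  (last char: 'q')
  sorted[6] = qpplm$tuo  (last char: 'o')
  sorted[7] = tuoqpplm$  (last char: '$')
  sorted[8] = uoqpplm$t  (last char: 't')
Last column: mplupqo$t
Original string S is at sorted index 7

Answer: mplupqo$t
7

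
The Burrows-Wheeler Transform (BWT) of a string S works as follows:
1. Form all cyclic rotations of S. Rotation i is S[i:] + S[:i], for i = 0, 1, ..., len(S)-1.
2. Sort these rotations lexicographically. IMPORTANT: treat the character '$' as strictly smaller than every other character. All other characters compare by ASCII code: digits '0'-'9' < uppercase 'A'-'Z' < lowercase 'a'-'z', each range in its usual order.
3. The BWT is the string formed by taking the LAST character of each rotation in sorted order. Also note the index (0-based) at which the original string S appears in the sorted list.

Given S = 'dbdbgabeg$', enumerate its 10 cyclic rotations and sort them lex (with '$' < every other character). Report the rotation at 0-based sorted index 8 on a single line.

All 10 rotations (rotation i = S[i:]+S[:i]):
  rot[0] = dbdbgabeg$
  rot[1] = bdbgabeg$d
  rot[2] = dbgabeg$db
  rot[3] = bgabeg$dbd
  rot[4] = gabeg$dbdb
  rot[5] = abeg$dbdbg
  rot[6] = beg$dbdbga
  rot[7] = eg$dbdbgab
  rot[8] = g$dbdbgabe
  rot[9] = $dbdbgabeg
Sorted (with $ < everything):
  sorted[0] = $dbdbgabeg
  sorted[1] = abeg$dbdbg
  sorted[2] = bdbgabeg$d
  sorted[3] = beg$dbdbga
  sorted[4] = bgabeg$dbd
  sorted[5] = dbdbgabeg$
  sorted[6] = dbgabeg$db
  sorted[7] = eg$dbdbgab
  sorted[8] = g$dbdbgabe
  sorted[9] = gabeg$dbdb
sorted[8] = g$dbdbgabe

Answer: g$dbdbgabe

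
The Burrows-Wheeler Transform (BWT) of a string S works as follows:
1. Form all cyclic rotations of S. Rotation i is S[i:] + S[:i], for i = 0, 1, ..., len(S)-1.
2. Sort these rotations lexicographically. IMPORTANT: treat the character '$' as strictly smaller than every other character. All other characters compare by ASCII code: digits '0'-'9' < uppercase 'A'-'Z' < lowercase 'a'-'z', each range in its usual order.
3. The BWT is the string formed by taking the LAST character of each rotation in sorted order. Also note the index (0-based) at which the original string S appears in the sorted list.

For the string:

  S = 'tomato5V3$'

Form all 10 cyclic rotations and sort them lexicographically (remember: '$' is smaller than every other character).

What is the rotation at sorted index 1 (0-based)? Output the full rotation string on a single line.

All 10 rotations (rotation i = S[i:]+S[:i]):
  rot[0] = tomato5V3$
  rot[1] = omato5V3$t
  rot[2] = mato5V3$to
  rot[3] = ato5V3$tom
  rot[4] = to5V3$toma
  rot[5] = o5V3$tomat
  rot[6] = 5V3$tomato
  rot[7] = V3$tomato5
  rot[8] = 3$tomato5V
  rot[9] = $tomato5V3
Sorted (with $ < everything):
  sorted[0] = $tomato5V3
  sorted[1] = 3$tomato5V
  sorted[2] = 5V3$tomato
  sorted[3] = V3$tomato5
  sorted[4] = ato5V3$tom
  sorted[5] = mato5V3$to
  sorted[6] = o5V3$tomat
  sorted[7] = omato5V3$t
  sorted[8] = to5V3$toma
  sorted[9] = tomato5V3$
sorted[1] = 3$tomato5V

Answer: 3$tomato5V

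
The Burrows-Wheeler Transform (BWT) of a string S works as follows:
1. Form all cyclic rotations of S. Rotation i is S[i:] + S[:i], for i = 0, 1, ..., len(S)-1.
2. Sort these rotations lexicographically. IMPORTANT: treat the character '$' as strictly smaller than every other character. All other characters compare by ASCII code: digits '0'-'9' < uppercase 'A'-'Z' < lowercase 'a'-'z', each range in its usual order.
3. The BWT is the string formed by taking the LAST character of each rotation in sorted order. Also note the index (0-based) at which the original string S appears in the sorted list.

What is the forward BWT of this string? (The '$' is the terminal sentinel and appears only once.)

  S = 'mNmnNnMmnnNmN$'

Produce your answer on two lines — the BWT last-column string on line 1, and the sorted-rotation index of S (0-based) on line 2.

All 14 rotations (rotation i = S[i:]+S[:i]):
  rot[0] = mNmnNnMmnnNmN$
  rot[1] = NmnNnMmnnNmN$m
  rot[2] = mnNnMmnnNmN$mN
  rot[3] = nNnMmnnNmN$mNm
  rot[4] = NnMmnnNmN$mNmn
  rot[5] = nMmnnNmN$mNmnN
  rot[6] = MmnnNmN$mNmnNn
  rot[7] = mnnNmN$mNmnNnM
  rot[8] = nnNmN$mNmnNnMm
  rot[9] = nNmN$mNmnNnMmn
  rot[10] = NmN$mNmnNnMmnn
  rot[11] = mN$mNmnNnMmnnN
  rot[12] = N$mNmnNnMmnnNm
  rot[13] = $mNmnNnMmnnNmN
Sorted (with $ < everything):
  sorted[0] = $mNmnNnMmnnNmN  (last char: 'N')
  sorted[1] = MmnnNmN$mNmnNn  (last char: 'n')
  sorted[2] = N$mNmnNnMmnnNm  (last char: 'm')
  sorted[3] = NmN$mNmnNnMmnn  (last char: 'n')
  sorted[4] = NmnNnMmnnNmN$m  (last char: 'm')
  sorted[5] = NnMmnnNmN$mNmn  (last char: 'n')
  sorted[6] = mN$mNmnNnMmnnN  (last char: 'N')
  sorted[7] = mNmnNnMmnnNmN$  (last char: '$')
  sorted[8] = mnNnMmnnNmN$mN  (last char: 'N')
  sorted[9] = mnnNmN$mNmnNnM  (last char: 'M')
  sorted[10] = nMmnnNmN$mNmnN  (last char: 'N')
  sorted[11] = nNmN$mNmnNnMmn  (last char: 'n')
  sorted[12] = nNnMmnnNmN$mNm  (last char: 'm')
  sorted[13] = nnNmN$mNmnNnMm  (last char: 'm')
Last column: NnmnmnN$NMNnmm
Original string S is at sorted index 7

Answer: NnmnmnN$NMNnmm
7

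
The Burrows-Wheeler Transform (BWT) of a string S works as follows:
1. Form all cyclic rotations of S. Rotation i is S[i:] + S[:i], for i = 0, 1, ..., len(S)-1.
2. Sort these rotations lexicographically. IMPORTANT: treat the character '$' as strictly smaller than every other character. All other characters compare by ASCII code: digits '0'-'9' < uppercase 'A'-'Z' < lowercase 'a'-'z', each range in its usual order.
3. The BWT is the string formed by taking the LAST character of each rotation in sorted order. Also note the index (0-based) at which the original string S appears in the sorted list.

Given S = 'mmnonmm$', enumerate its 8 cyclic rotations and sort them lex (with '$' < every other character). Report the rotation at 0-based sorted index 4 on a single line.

All 8 rotations (rotation i = S[i:]+S[:i]):
  rot[0] = mmnonmm$
  rot[1] = mnonmm$m
  rot[2] = nonmm$mm
  rot[3] = onmm$mmn
  rot[4] = nmm$mmno
  rot[5] = mm$mmnon
  rot[6] = m$mmnonm
  rot[7] = $mmnonmm
Sorted (with $ < everything):
  sorted[0] = $mmnonmm
  sorted[1] = m$mmnonm
  sorted[2] = mm$mmnon
  sorted[3] = mmnonmm$
  sorted[4] = mnonmm$m
  sorted[5] = nmm$mmno
  sorted[6] = nonmm$mm
  sorted[7] = onmm$mmn
sorted[4] = mnonmm$m

Answer: mnonmm$m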